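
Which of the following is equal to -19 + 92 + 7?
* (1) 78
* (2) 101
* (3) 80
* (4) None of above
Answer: 3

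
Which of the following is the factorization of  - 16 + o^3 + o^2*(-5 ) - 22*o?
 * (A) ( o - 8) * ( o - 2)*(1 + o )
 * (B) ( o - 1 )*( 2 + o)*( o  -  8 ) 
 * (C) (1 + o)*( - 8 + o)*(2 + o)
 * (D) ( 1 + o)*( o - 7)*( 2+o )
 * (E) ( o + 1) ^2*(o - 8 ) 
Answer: C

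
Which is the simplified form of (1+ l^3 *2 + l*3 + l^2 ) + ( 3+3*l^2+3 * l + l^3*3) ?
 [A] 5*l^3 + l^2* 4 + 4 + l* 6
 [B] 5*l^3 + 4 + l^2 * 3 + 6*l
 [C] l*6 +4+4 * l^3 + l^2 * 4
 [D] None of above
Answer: A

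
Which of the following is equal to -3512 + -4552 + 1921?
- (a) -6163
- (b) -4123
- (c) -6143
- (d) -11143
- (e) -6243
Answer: c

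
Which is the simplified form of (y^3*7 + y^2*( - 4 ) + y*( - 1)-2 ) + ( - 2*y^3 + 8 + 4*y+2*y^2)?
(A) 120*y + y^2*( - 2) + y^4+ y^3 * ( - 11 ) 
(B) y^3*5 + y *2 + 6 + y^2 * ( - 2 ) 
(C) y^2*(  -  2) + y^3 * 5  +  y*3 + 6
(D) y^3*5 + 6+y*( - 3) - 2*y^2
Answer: C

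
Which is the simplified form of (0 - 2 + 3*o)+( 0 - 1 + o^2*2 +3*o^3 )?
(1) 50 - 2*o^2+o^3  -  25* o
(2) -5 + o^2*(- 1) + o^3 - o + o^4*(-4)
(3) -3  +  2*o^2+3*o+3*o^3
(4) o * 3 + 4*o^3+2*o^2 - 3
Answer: 3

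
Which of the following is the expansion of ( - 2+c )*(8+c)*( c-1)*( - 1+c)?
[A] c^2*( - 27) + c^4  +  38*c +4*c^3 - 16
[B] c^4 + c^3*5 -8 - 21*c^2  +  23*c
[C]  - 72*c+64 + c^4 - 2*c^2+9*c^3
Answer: A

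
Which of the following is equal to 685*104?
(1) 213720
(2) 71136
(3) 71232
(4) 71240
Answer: 4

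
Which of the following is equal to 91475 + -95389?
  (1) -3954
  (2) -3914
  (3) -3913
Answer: 2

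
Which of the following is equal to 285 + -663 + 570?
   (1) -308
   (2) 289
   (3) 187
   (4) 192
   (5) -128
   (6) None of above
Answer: 4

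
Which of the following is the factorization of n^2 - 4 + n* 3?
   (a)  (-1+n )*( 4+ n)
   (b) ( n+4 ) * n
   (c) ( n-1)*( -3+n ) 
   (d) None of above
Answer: a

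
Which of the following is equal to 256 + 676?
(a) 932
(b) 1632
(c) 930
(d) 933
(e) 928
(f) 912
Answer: a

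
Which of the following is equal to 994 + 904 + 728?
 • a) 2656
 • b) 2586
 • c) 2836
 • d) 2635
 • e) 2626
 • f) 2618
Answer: e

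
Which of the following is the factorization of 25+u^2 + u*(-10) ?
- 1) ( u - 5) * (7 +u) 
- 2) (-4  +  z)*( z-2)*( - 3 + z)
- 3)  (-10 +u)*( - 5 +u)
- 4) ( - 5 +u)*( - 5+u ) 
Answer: 4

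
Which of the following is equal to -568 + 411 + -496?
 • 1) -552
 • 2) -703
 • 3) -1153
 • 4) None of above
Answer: 4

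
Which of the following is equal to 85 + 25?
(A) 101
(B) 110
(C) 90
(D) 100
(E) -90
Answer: B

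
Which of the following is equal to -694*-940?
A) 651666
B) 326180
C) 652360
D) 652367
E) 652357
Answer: C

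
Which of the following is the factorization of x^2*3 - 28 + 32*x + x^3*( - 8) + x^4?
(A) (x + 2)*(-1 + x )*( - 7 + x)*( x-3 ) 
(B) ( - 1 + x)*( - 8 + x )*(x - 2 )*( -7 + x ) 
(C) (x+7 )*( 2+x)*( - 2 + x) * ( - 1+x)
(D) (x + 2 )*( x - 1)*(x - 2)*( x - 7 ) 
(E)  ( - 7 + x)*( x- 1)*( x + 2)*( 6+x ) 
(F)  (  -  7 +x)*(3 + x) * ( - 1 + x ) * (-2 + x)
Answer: D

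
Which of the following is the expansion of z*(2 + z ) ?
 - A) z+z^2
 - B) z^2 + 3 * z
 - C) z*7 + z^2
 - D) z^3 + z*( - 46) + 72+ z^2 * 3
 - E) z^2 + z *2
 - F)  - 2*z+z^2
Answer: E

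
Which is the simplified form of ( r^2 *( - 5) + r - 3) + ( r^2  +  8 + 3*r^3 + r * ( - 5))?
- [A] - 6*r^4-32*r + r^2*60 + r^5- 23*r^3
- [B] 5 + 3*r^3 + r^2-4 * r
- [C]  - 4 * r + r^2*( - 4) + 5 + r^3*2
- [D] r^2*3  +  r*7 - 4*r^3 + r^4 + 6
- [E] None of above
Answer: E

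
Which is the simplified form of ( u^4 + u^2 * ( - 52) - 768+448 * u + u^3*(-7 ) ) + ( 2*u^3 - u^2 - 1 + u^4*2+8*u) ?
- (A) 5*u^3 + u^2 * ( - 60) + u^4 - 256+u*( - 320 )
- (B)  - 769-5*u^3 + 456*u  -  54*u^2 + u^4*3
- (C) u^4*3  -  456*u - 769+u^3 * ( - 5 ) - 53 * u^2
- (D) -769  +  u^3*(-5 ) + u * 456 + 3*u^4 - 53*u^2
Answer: D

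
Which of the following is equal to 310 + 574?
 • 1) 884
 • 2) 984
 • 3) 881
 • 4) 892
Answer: 1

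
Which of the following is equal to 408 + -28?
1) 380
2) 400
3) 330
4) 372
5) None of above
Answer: 1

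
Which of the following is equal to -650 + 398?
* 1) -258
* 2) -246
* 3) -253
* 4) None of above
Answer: 4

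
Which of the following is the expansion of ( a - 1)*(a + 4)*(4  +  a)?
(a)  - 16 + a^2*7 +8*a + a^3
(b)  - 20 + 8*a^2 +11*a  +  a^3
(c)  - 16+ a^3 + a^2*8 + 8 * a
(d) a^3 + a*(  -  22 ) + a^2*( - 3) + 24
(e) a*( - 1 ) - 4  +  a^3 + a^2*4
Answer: a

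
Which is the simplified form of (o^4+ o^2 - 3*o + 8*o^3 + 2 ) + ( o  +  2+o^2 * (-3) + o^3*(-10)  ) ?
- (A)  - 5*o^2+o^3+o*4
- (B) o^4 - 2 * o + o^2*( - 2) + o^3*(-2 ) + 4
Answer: B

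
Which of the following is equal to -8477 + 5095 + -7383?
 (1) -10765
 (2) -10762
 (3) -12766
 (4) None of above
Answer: 1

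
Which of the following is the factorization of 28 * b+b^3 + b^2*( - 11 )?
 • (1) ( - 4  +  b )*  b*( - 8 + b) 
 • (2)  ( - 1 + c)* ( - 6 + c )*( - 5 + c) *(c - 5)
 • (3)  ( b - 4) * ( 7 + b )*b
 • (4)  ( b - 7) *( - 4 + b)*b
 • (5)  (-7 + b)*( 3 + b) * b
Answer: 4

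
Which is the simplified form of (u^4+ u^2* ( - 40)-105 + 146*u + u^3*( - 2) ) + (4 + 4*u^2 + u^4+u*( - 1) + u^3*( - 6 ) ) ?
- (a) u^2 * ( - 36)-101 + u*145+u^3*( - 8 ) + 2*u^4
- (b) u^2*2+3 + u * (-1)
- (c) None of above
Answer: a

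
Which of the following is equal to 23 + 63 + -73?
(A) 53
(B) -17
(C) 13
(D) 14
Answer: C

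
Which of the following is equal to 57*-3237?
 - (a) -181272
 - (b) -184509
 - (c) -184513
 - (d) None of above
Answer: b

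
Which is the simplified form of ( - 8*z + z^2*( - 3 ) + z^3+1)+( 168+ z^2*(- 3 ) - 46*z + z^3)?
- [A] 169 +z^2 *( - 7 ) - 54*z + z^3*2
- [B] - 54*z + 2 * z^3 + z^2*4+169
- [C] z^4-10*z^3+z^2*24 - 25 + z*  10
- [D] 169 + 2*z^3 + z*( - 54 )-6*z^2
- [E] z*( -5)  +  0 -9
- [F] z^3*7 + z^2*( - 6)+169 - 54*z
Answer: D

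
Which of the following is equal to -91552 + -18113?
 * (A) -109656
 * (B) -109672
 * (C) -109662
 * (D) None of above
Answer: D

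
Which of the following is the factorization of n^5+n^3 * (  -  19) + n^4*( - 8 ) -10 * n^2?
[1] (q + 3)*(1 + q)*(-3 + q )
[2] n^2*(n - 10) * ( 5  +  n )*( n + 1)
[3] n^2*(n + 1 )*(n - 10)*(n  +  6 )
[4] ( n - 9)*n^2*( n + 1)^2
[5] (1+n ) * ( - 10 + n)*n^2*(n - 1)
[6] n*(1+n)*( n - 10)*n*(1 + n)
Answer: 6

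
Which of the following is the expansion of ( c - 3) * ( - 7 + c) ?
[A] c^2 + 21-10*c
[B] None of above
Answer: A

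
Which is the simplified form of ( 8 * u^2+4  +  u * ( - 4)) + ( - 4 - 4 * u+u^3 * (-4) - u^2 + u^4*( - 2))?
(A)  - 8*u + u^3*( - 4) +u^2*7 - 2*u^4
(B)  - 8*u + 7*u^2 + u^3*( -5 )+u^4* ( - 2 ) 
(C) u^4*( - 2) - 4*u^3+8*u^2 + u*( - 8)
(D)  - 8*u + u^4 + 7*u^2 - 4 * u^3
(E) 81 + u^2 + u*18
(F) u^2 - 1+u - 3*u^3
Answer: A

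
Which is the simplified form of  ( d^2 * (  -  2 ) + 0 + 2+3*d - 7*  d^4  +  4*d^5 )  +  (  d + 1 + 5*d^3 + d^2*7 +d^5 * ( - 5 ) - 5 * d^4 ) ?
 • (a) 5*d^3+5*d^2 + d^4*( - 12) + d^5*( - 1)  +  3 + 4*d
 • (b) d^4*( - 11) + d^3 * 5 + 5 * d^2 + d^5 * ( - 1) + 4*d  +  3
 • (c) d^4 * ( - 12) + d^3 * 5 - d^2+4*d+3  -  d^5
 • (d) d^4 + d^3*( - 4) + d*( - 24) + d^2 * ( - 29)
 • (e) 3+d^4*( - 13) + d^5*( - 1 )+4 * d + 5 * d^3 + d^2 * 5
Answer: a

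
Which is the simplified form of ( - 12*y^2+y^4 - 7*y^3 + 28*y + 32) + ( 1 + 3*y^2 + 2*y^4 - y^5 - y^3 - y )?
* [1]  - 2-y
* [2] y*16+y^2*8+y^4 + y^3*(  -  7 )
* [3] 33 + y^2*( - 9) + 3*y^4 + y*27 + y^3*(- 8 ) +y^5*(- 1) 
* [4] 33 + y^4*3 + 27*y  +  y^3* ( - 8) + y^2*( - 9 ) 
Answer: 3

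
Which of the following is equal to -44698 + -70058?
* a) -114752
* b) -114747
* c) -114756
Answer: c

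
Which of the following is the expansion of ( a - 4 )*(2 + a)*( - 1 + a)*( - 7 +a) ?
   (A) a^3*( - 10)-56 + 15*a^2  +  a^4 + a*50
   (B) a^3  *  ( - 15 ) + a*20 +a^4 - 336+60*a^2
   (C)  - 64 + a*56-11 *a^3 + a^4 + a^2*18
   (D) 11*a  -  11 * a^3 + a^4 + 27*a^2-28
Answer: A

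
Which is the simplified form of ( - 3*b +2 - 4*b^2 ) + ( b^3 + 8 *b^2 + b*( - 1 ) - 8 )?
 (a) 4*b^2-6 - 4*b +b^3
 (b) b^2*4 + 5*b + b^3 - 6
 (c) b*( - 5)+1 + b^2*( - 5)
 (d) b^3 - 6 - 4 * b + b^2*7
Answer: a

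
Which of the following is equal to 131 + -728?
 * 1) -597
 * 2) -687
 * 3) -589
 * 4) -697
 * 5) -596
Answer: 1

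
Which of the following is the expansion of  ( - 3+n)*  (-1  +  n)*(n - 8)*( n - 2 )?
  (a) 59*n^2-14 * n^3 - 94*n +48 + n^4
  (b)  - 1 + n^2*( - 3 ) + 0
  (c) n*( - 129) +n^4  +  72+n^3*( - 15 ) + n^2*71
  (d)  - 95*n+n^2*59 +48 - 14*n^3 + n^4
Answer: a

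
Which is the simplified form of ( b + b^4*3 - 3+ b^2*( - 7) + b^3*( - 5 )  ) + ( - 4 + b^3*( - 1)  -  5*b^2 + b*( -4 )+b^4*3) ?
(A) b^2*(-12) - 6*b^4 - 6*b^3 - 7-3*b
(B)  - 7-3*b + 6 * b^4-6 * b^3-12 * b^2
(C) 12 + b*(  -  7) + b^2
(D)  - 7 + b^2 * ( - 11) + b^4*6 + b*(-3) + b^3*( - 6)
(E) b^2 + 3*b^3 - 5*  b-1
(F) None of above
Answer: B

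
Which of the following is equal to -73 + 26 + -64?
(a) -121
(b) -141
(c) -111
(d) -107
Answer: c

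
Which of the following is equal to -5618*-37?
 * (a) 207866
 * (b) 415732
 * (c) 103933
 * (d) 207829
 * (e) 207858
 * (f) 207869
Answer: a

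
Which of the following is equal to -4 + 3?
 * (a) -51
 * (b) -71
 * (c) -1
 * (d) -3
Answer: c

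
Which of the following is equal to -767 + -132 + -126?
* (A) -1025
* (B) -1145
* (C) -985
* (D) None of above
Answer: A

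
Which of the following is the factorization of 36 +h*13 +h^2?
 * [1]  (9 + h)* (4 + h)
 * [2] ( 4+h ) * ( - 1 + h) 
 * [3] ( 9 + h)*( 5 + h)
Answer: 1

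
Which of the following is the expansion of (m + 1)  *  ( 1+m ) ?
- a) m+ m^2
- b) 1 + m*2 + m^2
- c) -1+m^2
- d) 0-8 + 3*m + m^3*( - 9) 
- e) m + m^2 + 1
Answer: b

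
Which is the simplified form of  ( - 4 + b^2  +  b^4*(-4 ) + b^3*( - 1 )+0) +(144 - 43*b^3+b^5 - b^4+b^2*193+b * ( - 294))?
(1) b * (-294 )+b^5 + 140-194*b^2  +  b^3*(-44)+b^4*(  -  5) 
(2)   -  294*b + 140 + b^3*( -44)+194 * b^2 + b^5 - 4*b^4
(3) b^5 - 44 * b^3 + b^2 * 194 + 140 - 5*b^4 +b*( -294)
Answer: 3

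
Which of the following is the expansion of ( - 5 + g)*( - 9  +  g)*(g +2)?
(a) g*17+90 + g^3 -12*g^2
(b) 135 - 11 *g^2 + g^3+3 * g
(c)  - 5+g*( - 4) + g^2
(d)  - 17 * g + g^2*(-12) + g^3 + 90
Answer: a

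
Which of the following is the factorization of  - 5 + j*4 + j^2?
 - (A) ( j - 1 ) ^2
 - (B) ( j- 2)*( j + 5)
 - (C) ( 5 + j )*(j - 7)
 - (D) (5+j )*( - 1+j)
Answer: D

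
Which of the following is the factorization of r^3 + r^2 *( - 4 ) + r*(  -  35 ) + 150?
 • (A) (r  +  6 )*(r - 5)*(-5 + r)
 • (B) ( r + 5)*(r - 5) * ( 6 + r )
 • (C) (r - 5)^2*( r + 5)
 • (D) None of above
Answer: A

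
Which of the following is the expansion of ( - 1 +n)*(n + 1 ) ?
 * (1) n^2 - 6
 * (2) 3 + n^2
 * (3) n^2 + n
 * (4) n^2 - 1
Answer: 4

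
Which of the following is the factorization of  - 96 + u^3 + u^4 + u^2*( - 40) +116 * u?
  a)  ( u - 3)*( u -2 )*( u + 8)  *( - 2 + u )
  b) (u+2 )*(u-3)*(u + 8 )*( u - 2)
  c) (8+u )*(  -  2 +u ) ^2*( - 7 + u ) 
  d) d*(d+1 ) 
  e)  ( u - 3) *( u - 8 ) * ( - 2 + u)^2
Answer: a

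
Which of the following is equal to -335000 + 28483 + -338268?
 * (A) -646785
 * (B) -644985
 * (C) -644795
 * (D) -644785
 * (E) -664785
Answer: D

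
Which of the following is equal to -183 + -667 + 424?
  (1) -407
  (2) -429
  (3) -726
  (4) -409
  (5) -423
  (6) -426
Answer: 6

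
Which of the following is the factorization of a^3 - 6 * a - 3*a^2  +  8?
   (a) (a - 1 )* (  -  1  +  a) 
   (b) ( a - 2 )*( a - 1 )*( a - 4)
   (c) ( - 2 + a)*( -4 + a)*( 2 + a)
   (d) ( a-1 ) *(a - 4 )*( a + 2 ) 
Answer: d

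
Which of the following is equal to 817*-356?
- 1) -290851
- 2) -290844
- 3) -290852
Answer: 3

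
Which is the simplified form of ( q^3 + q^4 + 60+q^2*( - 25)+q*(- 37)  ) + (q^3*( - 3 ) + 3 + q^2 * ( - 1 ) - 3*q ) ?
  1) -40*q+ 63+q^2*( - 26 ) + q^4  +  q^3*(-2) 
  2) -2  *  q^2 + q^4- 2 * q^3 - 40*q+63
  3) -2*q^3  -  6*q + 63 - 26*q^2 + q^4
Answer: 1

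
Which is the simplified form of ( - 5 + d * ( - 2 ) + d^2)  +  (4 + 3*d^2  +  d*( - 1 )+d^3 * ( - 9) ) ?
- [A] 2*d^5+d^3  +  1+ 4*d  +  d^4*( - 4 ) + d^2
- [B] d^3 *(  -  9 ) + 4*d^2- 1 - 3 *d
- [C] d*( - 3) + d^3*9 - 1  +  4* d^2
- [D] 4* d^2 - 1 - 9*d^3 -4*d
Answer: B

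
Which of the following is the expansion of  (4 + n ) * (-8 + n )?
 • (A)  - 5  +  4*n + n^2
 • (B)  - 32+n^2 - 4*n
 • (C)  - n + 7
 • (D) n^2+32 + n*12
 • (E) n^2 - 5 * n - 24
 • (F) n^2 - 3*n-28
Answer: B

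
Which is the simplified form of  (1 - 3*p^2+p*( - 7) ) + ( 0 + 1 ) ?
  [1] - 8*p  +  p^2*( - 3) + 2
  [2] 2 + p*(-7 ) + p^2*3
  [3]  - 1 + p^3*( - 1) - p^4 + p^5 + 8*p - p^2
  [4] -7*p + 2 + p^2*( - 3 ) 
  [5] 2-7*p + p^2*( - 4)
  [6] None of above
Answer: 4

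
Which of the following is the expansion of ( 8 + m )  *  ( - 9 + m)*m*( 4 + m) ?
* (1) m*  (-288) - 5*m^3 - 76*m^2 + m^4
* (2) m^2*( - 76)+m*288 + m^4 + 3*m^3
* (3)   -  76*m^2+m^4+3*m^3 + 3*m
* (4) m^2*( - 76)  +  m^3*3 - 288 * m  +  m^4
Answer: 4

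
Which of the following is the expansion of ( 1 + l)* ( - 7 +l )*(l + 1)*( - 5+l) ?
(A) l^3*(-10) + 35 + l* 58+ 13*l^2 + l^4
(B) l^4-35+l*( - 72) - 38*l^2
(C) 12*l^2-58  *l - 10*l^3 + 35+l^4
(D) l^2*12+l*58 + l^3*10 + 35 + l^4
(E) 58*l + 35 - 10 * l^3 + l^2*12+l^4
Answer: E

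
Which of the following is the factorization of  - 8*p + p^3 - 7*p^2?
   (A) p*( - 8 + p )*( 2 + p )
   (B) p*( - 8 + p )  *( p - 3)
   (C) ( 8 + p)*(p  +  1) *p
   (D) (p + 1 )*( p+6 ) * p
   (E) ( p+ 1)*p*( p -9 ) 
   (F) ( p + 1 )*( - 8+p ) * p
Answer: F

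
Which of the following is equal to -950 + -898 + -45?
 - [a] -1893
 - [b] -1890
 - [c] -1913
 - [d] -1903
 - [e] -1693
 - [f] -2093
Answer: a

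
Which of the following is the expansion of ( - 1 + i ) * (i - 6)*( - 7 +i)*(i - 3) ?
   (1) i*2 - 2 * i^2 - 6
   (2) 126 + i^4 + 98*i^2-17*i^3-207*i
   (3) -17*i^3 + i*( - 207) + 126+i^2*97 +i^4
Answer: 3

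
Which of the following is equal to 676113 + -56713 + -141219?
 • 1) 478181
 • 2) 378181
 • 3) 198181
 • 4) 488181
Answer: 1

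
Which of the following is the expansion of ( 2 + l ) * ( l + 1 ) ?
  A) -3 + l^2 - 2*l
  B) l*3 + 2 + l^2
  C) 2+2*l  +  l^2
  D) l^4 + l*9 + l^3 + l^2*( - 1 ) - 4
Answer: B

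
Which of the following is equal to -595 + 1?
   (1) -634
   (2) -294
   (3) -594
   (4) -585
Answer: 3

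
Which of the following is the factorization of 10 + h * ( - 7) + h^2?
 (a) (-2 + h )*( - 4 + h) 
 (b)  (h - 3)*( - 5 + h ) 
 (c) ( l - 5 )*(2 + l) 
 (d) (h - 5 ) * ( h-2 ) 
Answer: d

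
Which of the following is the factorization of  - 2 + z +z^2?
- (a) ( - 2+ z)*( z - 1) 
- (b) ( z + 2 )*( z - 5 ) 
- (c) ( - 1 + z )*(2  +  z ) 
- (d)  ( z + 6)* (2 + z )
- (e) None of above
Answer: c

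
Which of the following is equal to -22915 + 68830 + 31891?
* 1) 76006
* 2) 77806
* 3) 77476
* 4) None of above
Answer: 2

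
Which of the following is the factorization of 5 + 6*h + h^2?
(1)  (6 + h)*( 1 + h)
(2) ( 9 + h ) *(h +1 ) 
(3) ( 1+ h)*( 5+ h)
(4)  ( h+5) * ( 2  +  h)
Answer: 3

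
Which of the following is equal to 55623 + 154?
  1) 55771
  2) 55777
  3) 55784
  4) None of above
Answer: 2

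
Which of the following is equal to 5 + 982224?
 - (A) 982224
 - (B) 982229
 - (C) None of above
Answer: B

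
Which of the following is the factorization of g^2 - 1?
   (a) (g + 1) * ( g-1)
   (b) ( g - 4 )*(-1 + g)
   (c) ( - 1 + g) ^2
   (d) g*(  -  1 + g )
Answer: a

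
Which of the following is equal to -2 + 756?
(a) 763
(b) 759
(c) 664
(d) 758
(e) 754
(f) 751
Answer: e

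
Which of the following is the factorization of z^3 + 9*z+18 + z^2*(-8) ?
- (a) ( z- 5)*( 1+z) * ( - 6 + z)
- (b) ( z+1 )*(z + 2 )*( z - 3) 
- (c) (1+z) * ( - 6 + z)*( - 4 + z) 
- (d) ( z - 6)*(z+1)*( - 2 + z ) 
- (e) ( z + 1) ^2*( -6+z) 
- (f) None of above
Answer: f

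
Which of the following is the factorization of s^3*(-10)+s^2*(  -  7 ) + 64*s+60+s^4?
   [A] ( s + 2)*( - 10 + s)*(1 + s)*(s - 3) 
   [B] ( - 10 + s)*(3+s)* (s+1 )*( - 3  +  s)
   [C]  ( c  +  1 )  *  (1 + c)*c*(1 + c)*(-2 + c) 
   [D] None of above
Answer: A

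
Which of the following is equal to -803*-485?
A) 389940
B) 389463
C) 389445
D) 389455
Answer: D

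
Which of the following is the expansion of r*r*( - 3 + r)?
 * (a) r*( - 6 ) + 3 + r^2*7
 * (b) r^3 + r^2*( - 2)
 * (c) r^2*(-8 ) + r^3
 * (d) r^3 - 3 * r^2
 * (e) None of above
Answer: d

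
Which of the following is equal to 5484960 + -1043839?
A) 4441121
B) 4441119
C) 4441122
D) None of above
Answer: A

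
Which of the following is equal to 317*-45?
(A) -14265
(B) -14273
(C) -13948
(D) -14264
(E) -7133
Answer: A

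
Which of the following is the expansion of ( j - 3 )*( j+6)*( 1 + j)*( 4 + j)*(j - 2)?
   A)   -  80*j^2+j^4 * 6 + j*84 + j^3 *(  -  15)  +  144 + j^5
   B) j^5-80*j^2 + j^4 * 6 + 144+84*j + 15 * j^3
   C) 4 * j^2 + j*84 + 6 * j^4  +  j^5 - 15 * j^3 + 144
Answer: A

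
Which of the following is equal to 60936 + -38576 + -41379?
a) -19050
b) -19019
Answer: b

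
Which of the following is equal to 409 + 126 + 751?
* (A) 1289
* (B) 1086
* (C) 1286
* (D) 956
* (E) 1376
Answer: C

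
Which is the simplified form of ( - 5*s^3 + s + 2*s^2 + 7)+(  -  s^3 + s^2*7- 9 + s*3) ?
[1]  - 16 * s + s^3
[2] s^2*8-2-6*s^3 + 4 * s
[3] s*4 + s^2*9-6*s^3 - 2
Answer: 3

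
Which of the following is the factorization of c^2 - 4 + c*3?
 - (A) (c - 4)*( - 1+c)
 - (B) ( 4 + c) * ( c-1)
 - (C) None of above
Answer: B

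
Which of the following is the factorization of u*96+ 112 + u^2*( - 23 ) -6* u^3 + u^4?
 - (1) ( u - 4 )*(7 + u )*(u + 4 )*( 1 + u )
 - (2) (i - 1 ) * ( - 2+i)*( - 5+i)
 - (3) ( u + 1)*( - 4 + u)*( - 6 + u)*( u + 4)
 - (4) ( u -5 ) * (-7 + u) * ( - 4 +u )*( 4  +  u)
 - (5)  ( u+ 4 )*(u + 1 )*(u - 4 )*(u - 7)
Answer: 5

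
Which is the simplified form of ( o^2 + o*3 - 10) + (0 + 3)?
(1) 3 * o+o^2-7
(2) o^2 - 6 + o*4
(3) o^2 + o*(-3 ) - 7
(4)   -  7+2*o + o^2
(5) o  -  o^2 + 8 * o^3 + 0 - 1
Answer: 1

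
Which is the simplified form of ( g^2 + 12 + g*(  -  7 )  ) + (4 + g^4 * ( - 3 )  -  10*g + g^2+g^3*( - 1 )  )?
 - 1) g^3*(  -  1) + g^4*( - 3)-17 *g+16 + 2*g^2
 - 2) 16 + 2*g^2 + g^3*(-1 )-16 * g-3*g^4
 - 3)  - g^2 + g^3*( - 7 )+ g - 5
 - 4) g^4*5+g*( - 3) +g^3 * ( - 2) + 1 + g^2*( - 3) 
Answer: 1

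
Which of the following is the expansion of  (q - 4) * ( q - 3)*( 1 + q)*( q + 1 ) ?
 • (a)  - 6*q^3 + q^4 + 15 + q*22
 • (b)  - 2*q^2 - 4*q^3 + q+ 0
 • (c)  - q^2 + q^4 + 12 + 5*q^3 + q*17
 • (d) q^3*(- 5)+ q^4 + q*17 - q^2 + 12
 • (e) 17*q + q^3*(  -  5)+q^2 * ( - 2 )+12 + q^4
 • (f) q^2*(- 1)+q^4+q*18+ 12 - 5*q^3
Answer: d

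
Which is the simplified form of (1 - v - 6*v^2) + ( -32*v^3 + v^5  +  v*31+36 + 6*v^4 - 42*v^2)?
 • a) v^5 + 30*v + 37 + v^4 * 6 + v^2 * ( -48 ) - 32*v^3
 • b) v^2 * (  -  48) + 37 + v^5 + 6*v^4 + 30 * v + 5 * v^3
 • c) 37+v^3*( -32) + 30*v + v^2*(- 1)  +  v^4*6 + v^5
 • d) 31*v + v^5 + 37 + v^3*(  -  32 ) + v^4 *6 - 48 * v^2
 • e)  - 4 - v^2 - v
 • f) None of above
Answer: a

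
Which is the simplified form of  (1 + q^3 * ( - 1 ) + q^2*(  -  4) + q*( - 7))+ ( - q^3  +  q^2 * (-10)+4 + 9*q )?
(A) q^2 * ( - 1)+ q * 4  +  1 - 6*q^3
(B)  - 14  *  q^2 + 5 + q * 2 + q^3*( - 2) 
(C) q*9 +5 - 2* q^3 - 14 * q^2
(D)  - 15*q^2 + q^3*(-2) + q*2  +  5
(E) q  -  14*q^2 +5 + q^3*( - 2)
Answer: B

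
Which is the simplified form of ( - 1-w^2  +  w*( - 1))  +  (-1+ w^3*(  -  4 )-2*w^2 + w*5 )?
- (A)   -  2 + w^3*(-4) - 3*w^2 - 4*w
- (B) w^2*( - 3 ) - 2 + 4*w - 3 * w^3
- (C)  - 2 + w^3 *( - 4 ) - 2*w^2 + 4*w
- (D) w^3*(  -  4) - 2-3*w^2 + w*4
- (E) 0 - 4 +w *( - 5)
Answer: D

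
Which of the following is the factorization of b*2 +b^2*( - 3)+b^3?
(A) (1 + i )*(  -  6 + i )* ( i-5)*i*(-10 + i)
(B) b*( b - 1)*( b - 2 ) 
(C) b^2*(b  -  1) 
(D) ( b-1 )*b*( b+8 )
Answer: B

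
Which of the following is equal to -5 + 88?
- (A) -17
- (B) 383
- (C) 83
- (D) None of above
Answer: C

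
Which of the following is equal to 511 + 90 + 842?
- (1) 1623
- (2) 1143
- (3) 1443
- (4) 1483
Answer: 3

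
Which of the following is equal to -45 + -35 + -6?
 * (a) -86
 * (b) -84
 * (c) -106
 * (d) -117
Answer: a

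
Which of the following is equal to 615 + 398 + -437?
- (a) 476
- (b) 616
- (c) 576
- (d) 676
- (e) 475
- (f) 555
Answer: c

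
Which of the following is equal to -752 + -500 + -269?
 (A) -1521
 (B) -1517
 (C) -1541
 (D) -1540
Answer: A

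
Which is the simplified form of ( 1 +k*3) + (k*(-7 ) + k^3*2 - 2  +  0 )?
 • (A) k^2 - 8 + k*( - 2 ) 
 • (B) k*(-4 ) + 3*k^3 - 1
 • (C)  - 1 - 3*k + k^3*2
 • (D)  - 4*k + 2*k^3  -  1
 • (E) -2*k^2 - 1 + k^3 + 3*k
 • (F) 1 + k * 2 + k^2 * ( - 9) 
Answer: D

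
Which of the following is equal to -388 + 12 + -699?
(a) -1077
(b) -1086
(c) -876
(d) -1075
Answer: d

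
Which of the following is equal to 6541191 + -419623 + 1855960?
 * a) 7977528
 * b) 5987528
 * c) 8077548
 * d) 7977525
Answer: a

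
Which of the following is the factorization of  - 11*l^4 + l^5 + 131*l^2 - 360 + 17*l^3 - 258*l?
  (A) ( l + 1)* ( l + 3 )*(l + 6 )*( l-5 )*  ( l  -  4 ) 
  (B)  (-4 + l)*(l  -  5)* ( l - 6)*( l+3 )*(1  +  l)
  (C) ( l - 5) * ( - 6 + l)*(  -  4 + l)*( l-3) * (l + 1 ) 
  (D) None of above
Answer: B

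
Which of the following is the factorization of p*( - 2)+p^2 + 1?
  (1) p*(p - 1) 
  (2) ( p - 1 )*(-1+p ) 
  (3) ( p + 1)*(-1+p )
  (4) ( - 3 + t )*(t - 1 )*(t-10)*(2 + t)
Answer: 2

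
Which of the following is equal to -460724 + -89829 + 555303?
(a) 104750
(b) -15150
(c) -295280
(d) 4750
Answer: d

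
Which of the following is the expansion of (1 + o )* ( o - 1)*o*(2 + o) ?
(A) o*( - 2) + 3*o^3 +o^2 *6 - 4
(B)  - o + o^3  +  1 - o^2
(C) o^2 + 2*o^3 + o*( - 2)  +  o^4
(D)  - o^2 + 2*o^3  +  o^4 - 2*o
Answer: D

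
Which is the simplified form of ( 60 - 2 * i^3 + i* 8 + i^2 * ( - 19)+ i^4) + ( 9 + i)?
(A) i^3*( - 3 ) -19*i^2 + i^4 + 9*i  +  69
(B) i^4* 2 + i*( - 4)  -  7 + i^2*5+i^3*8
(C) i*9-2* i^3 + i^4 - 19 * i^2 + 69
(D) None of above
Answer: C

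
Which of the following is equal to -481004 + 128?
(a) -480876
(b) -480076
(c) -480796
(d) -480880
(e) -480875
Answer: a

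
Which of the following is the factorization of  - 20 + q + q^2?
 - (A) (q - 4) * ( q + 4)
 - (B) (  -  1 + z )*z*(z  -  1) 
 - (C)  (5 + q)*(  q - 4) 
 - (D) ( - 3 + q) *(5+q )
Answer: C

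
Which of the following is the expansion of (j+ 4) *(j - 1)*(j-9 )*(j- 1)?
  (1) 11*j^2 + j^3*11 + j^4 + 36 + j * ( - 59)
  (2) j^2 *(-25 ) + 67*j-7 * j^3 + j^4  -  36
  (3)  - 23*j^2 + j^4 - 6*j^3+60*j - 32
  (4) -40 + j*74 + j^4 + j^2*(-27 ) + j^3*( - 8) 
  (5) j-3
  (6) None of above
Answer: 2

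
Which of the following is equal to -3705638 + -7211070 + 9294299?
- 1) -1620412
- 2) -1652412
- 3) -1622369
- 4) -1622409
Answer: 4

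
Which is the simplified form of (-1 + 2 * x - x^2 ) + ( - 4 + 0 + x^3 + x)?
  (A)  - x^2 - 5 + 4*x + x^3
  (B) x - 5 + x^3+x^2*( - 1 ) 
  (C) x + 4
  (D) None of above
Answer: D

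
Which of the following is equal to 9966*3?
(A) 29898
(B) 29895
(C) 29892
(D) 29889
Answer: A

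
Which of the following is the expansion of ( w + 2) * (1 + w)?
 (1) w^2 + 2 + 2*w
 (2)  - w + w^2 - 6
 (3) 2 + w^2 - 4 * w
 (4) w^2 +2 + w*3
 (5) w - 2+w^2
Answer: 4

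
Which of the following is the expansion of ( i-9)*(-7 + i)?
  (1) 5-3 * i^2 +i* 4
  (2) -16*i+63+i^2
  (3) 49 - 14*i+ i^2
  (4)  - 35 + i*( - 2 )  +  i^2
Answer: 2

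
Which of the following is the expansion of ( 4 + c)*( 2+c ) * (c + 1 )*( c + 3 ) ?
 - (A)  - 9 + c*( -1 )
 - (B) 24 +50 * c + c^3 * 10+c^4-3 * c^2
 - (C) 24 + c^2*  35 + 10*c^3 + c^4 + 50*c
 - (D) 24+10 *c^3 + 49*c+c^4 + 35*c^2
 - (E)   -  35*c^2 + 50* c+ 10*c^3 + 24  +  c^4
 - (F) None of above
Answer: C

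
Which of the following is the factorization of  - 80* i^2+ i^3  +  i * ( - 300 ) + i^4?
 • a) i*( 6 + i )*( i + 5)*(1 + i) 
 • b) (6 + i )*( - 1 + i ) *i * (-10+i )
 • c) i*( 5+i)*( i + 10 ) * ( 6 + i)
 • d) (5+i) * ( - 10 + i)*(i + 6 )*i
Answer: d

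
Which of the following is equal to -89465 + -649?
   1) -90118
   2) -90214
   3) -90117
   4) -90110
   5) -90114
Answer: 5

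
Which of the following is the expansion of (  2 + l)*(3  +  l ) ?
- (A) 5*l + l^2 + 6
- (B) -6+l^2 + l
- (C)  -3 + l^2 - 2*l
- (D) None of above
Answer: A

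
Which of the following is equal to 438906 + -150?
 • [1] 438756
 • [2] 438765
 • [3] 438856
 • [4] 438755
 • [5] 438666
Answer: 1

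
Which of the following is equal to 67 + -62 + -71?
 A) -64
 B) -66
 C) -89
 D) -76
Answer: B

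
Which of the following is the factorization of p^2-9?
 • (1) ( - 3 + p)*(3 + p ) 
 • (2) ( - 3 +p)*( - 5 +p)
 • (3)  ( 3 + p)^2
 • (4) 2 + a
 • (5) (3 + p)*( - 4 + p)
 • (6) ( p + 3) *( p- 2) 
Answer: 1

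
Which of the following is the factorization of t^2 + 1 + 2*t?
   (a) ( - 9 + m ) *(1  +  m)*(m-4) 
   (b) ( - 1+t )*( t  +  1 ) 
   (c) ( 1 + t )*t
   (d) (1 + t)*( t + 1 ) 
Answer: d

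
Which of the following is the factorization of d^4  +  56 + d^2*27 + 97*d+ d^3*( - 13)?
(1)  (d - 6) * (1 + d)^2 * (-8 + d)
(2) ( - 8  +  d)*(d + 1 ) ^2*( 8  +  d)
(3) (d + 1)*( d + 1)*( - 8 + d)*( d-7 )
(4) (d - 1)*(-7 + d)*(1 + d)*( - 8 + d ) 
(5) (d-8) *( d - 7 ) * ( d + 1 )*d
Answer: 3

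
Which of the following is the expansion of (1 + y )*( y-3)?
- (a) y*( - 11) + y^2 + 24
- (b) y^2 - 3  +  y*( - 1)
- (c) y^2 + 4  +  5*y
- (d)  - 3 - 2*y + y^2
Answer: d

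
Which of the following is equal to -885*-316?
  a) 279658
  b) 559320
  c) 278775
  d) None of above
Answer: d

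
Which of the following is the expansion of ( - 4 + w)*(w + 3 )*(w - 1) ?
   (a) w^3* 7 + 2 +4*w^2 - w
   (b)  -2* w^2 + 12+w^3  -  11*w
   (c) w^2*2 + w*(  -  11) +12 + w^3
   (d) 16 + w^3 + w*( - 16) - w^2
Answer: b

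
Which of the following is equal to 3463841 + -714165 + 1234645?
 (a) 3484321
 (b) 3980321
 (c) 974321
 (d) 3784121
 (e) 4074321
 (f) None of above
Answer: f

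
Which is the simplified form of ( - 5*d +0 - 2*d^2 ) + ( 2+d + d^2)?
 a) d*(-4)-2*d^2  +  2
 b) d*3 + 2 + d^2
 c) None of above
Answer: c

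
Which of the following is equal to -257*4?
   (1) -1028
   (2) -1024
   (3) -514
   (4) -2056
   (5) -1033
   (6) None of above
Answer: 1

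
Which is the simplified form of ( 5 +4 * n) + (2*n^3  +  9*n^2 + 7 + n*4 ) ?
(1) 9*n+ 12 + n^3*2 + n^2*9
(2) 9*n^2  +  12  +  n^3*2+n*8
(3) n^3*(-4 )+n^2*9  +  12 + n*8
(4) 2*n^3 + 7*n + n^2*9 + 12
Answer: 2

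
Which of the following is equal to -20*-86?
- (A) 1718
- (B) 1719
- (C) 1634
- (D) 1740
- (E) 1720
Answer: E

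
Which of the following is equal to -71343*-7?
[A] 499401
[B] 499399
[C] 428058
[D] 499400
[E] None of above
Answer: A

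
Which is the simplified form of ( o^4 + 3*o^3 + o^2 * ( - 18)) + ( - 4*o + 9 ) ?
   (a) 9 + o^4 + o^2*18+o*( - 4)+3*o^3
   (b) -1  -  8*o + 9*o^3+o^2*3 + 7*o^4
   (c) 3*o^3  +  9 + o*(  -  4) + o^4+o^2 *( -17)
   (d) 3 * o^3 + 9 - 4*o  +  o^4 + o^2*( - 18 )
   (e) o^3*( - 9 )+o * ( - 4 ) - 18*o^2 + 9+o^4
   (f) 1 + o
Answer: d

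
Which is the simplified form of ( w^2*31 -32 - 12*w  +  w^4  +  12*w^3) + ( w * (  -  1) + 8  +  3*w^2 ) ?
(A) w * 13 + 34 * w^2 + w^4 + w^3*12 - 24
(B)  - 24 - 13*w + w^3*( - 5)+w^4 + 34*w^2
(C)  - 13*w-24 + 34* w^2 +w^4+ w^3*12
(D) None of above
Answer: C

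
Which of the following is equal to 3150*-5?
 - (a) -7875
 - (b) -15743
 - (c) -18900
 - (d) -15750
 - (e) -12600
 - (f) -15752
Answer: d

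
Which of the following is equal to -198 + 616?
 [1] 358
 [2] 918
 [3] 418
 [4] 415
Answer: 3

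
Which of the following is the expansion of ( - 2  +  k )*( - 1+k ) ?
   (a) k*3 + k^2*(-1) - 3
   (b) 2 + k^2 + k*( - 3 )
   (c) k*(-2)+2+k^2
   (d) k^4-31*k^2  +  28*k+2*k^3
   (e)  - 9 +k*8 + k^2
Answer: b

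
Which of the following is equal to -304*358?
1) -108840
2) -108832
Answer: 2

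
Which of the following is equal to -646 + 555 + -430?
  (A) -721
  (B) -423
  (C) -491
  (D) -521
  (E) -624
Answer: D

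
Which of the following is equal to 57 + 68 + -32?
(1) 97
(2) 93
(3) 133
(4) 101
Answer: 2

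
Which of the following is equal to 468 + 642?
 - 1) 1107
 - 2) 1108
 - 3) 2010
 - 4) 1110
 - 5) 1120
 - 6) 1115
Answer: 4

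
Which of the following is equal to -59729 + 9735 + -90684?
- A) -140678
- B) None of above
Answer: A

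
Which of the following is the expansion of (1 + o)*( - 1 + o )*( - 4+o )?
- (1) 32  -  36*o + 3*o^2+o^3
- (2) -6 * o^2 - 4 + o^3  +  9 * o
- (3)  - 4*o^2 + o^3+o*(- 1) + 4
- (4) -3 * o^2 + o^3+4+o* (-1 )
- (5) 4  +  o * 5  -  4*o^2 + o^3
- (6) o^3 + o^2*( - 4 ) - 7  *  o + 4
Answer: 3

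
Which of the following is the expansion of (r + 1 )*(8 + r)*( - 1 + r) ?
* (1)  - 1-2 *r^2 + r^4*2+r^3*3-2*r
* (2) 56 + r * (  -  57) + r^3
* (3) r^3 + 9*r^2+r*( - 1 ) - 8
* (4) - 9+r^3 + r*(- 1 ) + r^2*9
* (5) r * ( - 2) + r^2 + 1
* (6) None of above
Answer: 6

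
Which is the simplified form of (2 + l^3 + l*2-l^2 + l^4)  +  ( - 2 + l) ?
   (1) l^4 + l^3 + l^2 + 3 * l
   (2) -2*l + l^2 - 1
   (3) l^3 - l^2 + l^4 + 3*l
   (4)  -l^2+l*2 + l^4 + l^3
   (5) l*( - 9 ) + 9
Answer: 3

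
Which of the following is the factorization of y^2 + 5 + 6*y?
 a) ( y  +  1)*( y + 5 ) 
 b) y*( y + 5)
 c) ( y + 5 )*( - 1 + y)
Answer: a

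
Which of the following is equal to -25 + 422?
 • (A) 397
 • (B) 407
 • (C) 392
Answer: A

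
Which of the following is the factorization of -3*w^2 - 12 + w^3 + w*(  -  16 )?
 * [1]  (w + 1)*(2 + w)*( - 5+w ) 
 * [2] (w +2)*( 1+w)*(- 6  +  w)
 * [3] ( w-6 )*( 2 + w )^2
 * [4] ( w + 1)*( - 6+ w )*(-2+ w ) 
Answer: 2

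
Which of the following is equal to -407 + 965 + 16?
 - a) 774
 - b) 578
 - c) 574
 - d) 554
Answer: c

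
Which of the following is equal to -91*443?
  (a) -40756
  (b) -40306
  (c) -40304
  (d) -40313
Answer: d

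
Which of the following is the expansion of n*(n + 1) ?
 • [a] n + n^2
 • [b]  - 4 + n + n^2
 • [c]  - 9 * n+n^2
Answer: a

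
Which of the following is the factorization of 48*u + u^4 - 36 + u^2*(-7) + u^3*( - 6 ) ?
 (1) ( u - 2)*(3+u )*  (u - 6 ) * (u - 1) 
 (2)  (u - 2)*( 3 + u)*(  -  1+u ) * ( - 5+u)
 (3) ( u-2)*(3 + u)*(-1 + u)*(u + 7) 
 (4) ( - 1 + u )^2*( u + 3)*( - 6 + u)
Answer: 1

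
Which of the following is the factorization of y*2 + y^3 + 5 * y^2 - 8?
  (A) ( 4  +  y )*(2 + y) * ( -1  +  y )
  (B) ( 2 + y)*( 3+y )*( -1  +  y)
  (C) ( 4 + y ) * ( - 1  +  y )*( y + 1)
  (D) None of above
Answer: A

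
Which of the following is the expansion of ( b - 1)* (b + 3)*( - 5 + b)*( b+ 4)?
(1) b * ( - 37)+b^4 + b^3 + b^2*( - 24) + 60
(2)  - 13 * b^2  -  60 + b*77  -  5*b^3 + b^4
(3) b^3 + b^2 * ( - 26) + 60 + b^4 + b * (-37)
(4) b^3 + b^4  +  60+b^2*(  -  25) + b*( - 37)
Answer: 4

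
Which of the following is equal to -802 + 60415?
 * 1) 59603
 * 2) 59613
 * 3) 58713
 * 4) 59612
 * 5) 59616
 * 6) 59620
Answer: 2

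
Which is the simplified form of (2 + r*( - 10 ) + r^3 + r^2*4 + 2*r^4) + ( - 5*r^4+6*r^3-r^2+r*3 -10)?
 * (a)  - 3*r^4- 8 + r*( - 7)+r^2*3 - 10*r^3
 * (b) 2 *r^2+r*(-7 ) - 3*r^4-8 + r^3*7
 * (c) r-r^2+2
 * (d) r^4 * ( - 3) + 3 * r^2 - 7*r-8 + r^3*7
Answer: d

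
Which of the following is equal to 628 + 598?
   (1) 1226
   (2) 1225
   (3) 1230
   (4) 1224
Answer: 1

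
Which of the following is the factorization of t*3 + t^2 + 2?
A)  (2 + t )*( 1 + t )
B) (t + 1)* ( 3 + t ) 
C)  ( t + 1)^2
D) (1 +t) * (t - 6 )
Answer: A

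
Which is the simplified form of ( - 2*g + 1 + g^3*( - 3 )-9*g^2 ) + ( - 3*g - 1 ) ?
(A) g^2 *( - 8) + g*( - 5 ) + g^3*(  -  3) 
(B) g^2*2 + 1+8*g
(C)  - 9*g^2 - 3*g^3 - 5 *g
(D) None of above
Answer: C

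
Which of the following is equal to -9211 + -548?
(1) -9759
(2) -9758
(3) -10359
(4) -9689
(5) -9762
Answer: 1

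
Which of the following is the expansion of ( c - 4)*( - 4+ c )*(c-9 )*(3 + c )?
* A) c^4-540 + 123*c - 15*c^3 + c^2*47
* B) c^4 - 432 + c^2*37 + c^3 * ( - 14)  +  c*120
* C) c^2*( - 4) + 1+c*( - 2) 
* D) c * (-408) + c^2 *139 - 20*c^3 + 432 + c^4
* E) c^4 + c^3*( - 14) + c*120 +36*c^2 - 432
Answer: B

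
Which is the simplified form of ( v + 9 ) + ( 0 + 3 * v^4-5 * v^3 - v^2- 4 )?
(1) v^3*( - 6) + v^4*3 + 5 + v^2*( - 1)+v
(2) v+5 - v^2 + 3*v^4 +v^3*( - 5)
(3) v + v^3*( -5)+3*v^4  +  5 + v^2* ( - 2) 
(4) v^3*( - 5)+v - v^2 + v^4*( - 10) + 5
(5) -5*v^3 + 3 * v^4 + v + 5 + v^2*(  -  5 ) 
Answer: 2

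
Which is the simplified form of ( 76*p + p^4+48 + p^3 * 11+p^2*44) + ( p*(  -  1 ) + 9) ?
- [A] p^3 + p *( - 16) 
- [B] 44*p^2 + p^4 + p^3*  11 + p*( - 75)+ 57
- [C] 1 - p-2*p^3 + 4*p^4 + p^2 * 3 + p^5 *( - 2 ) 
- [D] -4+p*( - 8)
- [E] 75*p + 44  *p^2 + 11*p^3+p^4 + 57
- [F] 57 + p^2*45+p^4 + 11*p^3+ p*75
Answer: E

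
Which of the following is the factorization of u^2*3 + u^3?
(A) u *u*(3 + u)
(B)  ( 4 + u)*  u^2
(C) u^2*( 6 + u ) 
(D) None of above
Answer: A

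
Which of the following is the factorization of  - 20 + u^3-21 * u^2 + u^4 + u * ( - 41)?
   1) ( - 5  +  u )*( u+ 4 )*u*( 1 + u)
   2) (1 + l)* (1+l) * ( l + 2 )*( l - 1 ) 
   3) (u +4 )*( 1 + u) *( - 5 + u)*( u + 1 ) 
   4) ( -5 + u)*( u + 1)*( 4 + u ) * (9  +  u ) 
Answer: 3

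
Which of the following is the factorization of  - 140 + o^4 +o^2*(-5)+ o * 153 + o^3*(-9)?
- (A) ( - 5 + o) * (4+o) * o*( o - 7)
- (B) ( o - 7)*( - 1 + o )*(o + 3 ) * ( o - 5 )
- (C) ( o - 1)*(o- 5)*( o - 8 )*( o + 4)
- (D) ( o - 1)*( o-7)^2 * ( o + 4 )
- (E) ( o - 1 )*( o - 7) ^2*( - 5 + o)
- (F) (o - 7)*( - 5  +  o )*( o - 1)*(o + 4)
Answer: F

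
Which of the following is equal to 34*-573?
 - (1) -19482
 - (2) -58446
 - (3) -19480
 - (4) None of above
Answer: 1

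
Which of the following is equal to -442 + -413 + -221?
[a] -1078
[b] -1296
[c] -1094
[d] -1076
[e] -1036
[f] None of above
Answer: d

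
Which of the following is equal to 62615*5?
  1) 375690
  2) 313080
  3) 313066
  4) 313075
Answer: 4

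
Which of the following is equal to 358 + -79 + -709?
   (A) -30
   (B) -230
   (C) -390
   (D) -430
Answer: D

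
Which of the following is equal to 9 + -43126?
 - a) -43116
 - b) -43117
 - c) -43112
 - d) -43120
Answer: b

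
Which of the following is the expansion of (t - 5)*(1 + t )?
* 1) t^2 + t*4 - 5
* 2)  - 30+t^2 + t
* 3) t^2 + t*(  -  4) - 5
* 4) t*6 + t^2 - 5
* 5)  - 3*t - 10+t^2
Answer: 3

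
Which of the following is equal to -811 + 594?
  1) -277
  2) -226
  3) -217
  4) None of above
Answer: 3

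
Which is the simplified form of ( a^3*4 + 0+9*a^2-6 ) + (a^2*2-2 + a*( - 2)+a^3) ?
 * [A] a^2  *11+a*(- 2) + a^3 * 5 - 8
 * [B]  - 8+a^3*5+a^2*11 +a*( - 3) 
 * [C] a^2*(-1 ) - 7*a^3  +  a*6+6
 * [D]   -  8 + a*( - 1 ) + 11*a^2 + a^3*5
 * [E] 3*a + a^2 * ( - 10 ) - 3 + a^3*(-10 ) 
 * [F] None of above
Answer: A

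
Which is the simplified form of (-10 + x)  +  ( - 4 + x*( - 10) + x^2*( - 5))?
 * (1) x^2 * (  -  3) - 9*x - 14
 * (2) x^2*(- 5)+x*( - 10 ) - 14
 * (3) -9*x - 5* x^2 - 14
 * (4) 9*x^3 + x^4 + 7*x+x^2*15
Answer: 3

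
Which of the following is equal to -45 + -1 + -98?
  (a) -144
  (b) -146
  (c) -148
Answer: a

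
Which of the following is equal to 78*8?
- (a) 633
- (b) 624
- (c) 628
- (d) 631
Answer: b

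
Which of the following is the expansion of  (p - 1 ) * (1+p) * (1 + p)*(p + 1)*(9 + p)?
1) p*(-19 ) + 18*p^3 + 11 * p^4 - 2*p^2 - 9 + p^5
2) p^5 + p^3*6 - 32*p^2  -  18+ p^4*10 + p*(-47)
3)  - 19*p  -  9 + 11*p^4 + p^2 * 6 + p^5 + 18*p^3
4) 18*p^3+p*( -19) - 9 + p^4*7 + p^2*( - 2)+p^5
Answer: 1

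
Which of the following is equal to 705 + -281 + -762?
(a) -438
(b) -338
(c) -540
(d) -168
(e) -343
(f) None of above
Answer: b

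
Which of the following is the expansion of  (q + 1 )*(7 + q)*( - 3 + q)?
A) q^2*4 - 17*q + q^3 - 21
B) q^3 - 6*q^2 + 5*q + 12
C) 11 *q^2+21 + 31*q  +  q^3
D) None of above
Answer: D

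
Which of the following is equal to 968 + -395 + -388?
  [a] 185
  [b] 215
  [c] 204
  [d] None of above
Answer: a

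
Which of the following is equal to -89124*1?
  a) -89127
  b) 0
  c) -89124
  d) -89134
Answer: c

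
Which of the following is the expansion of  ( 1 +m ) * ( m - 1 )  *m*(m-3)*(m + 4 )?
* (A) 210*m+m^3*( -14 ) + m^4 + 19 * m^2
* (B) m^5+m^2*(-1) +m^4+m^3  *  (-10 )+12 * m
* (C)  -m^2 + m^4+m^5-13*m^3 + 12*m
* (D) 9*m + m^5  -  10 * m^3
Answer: C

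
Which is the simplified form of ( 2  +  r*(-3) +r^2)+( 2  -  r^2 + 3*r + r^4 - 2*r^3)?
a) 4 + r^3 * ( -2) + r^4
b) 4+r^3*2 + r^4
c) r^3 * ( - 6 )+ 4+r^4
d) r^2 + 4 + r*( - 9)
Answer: a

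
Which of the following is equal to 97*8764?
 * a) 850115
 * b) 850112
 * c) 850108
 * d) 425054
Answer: c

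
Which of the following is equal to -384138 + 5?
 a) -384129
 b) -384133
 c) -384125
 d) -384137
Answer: b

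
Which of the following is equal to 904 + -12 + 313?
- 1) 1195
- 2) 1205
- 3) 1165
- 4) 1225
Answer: 2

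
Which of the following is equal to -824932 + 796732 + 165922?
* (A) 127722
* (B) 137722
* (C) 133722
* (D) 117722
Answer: B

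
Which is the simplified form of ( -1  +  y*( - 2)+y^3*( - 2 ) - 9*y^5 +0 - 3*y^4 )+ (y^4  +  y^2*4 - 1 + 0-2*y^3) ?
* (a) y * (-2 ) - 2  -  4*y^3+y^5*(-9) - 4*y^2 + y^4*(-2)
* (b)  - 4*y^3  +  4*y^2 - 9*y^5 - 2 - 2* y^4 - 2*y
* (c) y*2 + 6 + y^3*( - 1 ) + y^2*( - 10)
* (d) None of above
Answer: b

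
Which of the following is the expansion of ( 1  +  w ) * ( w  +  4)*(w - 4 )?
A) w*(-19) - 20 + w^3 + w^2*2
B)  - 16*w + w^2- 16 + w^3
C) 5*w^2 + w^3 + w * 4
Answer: B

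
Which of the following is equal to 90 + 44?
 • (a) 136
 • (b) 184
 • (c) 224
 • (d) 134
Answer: d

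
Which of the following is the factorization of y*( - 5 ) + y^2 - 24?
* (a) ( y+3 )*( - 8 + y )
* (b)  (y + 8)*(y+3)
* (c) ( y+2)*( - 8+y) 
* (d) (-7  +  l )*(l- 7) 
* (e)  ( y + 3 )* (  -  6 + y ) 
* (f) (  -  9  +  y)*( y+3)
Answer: a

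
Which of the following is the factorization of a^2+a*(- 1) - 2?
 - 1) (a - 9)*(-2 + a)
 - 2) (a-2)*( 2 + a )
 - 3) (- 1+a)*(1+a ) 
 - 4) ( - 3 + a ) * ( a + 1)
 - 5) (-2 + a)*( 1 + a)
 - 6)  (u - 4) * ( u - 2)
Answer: 5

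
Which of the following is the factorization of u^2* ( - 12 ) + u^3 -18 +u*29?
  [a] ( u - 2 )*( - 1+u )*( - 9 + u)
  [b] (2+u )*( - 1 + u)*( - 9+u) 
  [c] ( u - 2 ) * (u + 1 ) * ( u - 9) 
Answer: a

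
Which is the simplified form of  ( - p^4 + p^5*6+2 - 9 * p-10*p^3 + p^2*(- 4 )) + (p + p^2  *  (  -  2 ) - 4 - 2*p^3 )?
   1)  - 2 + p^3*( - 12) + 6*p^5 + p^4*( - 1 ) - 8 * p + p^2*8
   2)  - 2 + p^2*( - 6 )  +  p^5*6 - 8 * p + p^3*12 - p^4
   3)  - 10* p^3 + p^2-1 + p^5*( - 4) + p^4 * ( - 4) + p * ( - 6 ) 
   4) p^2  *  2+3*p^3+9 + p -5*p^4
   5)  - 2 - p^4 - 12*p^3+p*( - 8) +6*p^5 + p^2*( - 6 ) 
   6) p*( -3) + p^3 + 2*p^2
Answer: 5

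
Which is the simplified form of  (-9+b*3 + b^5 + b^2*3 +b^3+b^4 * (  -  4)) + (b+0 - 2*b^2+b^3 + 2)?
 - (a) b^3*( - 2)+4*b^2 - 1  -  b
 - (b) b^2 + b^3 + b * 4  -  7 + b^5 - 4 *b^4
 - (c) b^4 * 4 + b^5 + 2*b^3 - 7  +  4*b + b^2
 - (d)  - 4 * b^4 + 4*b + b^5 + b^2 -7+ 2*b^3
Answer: d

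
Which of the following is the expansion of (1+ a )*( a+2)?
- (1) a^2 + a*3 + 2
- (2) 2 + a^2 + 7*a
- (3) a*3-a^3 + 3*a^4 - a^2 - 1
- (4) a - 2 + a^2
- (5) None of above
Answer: 1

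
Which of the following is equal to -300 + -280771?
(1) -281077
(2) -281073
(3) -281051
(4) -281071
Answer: 4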